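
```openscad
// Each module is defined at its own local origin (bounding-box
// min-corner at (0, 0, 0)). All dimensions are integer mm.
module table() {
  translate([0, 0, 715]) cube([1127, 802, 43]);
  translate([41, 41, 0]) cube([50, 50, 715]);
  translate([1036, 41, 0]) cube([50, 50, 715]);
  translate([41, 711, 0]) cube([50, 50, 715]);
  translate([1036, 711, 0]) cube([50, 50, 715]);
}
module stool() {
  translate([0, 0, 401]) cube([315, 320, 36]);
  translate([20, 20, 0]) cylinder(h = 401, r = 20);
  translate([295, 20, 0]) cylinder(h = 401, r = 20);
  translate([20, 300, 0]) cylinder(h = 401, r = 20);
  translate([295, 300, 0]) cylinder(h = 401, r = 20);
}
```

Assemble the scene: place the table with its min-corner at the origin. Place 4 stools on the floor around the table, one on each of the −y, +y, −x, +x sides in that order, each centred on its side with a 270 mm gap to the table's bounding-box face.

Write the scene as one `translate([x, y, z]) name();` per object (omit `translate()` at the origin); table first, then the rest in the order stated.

table();
translate([406, -590, 0]) stool();
translate([406, 1072, 0]) stool();
translate([-585, 241, 0]) stool();
translate([1397, 241, 0]) stool();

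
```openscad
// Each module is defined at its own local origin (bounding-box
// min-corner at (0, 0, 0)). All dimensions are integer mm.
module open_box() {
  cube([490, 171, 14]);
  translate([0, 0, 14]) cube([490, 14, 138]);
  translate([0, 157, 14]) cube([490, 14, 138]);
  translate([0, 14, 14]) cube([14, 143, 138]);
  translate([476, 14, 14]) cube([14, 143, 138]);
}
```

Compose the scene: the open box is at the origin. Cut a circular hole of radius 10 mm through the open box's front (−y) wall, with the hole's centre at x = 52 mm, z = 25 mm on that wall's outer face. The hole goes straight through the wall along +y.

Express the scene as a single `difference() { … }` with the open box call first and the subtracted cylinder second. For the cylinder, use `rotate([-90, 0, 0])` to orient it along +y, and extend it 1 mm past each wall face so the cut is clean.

difference() {
  open_box();
  translate([52, -1, 25]) rotate([-90, 0, 0]) cylinder(h = 16, r = 10);
}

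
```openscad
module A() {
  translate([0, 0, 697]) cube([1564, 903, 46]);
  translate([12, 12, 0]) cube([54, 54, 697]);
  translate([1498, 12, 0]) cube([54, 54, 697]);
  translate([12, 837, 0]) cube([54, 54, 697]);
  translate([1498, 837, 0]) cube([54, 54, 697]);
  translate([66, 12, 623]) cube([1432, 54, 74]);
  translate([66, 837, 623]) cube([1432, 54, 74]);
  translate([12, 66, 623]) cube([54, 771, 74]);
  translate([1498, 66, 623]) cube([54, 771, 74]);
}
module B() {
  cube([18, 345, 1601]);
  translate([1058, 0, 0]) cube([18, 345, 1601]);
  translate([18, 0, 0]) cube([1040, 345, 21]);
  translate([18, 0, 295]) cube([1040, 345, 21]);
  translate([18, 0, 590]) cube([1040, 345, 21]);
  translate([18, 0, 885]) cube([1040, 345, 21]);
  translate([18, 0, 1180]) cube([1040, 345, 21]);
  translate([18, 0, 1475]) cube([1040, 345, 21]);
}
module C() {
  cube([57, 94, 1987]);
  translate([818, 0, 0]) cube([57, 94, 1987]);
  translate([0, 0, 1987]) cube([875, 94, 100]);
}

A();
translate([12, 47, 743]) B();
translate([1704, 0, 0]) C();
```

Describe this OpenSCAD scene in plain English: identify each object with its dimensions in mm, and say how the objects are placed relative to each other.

A is a table: top 1564 mm (x) × 903 mm (y), 46 mm thick, upper face at z = 743 mm, on four 54×54 mm square legs, each inset 12 mm from the nearest pair of top edges, running from z = 0 to the bottom of the top. Four apron rails, 54 mm thick and 74 mm tall, run between adjacent legs with their top edges flush with the underside of the top and their outer faces flush with the legs' outer faces.

B is an open bookshelf. Two side panels, each 18 mm thick, 345 mm deep and 1601 mm tall, stand 1076 mm apart (outside-to-outside). Between them sit 6 shelves, each 21 mm thick and 345 mm deep, spanning the full gap between the sides. The bottom shelf rests on the floor (its underside at z = 0) and the clear gap between one shelf's top and the next shelf's underside is 274 mm.

C is a rectangular door frame: two vertical jambs of 57×94 mm section, 1987 mm tall, with a clear opening 761 mm wide between their inner faces. A header 100 mm tall and 94 mm deep lies on top of the jambs and spans the full outside width.

The bookshelf is on top of the table. The door frame is on the floor beside the table on its +x side.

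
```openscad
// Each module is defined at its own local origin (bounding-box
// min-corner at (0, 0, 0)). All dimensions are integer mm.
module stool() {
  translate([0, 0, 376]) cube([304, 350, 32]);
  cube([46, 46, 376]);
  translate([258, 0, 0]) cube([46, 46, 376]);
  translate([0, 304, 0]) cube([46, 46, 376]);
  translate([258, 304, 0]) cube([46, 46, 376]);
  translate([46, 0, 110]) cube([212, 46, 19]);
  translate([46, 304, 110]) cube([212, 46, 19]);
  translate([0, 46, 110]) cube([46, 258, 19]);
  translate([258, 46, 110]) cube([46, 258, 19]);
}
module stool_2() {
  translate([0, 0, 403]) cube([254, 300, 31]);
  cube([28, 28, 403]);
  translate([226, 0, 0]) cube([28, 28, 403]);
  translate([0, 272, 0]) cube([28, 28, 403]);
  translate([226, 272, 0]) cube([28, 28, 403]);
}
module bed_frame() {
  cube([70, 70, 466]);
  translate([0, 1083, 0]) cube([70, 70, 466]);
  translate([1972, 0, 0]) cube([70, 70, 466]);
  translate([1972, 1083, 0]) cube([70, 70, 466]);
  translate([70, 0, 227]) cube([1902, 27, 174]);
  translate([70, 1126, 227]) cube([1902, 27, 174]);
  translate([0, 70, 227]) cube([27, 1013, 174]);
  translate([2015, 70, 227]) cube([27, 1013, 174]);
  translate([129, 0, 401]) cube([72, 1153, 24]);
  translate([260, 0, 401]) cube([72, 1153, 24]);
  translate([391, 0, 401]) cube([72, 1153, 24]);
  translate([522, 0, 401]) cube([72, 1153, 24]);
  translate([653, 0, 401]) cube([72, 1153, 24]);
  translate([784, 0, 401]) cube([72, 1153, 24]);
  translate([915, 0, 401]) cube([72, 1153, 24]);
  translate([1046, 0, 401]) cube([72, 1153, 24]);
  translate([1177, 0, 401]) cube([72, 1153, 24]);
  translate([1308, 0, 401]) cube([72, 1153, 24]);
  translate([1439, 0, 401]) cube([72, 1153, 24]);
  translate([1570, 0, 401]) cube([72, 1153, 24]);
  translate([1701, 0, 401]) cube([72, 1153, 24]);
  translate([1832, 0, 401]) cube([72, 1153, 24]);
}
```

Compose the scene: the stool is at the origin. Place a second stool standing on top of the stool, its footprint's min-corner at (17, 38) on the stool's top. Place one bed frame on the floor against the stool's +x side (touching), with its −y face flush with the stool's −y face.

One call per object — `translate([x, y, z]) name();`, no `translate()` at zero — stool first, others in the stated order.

stool();
translate([17, 38, 408]) stool_2();
translate([304, 0, 0]) bed_frame();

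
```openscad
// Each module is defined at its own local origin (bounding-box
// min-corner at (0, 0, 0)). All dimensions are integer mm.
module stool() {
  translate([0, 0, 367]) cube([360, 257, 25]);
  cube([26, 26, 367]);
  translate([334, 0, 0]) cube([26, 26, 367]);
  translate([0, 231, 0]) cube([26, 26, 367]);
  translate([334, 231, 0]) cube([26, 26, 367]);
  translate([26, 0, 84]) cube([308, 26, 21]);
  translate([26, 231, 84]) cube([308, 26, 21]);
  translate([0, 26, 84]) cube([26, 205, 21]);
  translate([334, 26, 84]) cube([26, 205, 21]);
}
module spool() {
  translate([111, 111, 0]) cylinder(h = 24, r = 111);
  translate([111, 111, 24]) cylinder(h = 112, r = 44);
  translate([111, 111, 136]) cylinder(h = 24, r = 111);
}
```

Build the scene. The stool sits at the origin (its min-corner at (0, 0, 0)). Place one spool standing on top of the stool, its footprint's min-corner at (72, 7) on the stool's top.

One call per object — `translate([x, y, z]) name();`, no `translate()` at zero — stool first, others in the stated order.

stool();
translate([72, 7, 392]) spool();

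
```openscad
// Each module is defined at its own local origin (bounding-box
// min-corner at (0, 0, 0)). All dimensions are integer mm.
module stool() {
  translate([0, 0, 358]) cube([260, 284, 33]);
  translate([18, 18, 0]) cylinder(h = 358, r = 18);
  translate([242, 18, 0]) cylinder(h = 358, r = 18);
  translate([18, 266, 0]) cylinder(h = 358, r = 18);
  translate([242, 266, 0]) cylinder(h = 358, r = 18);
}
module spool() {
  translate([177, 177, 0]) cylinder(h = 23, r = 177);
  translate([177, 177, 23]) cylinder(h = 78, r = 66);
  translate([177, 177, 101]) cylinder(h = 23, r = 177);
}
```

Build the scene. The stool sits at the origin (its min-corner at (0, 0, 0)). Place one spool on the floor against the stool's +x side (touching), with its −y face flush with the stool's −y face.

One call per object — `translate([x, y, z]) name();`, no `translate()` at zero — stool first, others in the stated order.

stool();
translate([260, 0, 0]) spool();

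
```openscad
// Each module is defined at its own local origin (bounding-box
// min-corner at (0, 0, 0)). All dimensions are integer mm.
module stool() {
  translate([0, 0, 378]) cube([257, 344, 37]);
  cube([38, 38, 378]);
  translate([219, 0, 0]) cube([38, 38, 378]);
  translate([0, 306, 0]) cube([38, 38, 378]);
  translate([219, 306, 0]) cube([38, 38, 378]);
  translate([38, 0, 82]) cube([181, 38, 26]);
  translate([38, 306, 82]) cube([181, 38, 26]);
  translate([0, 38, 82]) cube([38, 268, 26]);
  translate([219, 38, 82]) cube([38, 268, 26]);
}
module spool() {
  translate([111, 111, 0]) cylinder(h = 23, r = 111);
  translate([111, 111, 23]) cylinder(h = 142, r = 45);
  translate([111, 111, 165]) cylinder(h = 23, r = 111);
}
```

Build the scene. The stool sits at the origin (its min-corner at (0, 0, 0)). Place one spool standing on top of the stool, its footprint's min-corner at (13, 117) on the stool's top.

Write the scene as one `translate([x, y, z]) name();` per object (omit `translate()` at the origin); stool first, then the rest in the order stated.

stool();
translate([13, 117, 415]) spool();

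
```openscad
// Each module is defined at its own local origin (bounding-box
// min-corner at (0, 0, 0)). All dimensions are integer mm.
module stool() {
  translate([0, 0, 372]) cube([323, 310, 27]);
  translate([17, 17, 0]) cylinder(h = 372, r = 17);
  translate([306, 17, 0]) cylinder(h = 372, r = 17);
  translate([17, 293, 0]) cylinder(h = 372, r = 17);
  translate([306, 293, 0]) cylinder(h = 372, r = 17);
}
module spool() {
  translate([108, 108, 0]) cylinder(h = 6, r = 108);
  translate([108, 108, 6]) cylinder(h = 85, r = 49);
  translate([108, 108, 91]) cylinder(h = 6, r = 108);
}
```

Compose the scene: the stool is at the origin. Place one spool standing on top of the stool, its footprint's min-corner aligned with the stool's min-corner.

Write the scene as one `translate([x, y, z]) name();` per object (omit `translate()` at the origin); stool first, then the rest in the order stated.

stool();
translate([0, 0, 399]) spool();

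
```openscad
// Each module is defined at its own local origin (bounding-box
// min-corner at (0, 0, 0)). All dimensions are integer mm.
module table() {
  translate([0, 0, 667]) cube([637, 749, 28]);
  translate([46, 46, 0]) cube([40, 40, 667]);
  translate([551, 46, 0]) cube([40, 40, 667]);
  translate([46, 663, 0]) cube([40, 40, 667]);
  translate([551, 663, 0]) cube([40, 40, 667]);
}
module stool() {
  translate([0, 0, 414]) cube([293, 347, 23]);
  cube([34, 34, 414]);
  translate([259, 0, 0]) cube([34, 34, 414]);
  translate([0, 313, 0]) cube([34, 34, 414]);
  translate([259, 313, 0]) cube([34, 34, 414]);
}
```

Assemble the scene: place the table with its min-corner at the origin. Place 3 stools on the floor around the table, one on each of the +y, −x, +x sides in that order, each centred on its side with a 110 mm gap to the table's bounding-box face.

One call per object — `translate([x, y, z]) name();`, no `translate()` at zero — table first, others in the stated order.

table();
translate([172, 859, 0]) stool();
translate([-403, 201, 0]) stool();
translate([747, 201, 0]) stool();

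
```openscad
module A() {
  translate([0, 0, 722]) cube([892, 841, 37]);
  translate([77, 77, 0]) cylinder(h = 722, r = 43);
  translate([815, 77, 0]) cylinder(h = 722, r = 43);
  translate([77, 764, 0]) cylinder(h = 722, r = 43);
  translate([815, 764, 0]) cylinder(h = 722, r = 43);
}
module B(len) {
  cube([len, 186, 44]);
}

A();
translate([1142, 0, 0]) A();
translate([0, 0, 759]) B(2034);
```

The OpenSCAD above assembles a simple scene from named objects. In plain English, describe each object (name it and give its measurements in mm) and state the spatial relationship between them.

A is a table: top 892 mm (x) × 841 mm (y), 37 mm thick, upper face at z = 759 mm, on four round legs of 86 mm diameter, each leg's bounding box inset 34 mm from the nearest pair of top edges, running from z = 0 to the bottom of the top.

B is a rectangular beam 2034 mm long (x), 186 mm deep (y), 44 mm thick (z).

The beam spans the tops of two tables placed 250 mm apart, resting at z = 759 mm.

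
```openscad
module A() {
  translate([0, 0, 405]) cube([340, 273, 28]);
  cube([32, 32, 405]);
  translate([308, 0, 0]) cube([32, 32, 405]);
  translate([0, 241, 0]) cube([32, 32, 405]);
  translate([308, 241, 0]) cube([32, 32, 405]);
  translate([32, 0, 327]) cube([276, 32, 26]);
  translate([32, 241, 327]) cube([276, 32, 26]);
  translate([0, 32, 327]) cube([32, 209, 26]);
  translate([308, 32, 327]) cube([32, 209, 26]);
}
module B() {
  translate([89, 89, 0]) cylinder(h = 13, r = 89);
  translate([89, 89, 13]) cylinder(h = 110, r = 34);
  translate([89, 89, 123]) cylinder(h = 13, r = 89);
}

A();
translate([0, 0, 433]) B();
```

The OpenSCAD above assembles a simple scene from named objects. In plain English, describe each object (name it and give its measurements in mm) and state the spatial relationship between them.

A is a simple wooden stool: a rectangular seat 340 mm (x) by 273 mm (y), 28 mm thick, top face at z = 433 mm, on four square legs, each 32×32 mm in cross-section. The legs rest on z = 0, each flush with a corner of the seat. Four stretchers, 32 mm wide and 26 mm tall, connect adjacent legs with their undersides at z = 327 mm, each running between the inner faces of the legs it joins and aligned with the legs' outer faces on the other axis.

B is a spool: two coaxial disc flanges of radius 89 mm and thickness 13 mm, joined by a core cylinder of radius 34 mm and height 110 mm. The lower flange rests on z = 0 and the three cylinders share a vertical axis.

The spool is on top of the stool.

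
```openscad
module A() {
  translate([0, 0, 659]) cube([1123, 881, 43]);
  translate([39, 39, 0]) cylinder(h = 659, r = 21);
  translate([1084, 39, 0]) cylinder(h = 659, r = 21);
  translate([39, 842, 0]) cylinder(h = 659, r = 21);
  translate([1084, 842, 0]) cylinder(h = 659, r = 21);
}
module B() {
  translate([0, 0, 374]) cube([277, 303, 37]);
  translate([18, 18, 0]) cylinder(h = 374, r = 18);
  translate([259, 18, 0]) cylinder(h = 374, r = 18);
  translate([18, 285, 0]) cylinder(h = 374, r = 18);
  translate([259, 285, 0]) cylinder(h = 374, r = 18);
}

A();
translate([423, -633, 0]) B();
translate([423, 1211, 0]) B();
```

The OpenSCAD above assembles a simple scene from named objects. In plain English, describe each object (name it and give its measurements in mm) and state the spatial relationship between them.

A is a table: top 1123 mm (x) × 881 mm (y), 43 mm thick, upper face at z = 702 mm, on four round legs of 42 mm diameter, each leg's bounding box inset 18 mm from the nearest pair of top edges, running from z = 0 to the bottom of the top.

B is a four-legged stool. The seat is a 277×303×37 mm slab whose top surface is at z = 411 mm; four round legs, each 36 mm in diameter, run from the floor (z = 0) to the underside of the seat, each leg's axis is inset half a diameter from the nearest pair of seat edges (so the leg's bounding box is flush with the corner).

Two stools sit around the table at the −y, +y sides.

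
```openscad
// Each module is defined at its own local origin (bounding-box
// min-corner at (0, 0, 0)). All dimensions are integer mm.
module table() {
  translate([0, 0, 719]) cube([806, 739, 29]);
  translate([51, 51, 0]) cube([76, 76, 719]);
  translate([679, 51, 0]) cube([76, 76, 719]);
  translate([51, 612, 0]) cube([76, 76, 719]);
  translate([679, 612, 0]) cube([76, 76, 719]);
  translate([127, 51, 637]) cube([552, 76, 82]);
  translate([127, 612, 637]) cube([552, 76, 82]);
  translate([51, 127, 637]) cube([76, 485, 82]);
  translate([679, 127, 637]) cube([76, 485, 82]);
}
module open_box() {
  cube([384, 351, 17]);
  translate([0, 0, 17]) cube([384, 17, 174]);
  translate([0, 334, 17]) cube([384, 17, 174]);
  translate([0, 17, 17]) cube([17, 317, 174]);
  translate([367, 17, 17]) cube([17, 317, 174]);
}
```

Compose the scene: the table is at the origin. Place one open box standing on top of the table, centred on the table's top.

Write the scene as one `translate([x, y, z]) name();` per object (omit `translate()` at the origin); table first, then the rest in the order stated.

table();
translate([211, 194, 748]) open_box();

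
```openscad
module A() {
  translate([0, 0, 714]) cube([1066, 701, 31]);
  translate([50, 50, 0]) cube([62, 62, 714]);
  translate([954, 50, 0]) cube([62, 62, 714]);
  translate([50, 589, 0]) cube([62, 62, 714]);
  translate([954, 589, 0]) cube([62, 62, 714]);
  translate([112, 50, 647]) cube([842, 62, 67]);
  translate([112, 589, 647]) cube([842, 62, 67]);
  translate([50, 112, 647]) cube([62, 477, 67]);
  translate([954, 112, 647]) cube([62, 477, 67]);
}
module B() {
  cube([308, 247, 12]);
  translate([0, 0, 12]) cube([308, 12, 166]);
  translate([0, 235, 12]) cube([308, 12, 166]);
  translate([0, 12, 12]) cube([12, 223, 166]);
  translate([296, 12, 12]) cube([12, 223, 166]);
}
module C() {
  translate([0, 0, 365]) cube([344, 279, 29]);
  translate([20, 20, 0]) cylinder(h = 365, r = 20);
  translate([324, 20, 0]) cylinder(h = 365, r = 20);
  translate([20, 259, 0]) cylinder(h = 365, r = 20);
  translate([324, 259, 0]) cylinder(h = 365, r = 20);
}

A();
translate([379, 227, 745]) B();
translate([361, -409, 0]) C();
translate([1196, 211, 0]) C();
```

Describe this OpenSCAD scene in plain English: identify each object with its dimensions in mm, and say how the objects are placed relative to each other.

A is a table with a 1066×701 mm rectangular top, 31 mm thick, top surface at z = 745 mm, supported by four 62×62 mm square legs, each inset 50 mm from the nearest pair of top edges, running from the floor. Four apron rails, 62 mm thick and 67 mm tall, run between adjacent legs with their top edges flush with the underside of the top and their outer faces flush with the legs' outer faces.

B is an open-topped rectangular box: outside dimensions 308×247×178 mm, with a uniform wall and base thickness of 12 mm. The base is a full 308×247 slab on the floor; four walls sit on top of the base. The front and back walls (the −y and +y sides) span the full width; the two side walls fit between them.

C is a four-legged stool. The seat is a 344×279×29 mm slab whose top surface is at z = 394 mm; four round legs, each 40 mm in diameter, run from the floor (z = 0) to the underside of the seat, each leg's axis is inset half a diameter from the nearest pair of seat edges (so the leg's bounding box is flush with the corner).

The open box is on top of the table, centred. Two stools sit around the table at the −y, +x sides.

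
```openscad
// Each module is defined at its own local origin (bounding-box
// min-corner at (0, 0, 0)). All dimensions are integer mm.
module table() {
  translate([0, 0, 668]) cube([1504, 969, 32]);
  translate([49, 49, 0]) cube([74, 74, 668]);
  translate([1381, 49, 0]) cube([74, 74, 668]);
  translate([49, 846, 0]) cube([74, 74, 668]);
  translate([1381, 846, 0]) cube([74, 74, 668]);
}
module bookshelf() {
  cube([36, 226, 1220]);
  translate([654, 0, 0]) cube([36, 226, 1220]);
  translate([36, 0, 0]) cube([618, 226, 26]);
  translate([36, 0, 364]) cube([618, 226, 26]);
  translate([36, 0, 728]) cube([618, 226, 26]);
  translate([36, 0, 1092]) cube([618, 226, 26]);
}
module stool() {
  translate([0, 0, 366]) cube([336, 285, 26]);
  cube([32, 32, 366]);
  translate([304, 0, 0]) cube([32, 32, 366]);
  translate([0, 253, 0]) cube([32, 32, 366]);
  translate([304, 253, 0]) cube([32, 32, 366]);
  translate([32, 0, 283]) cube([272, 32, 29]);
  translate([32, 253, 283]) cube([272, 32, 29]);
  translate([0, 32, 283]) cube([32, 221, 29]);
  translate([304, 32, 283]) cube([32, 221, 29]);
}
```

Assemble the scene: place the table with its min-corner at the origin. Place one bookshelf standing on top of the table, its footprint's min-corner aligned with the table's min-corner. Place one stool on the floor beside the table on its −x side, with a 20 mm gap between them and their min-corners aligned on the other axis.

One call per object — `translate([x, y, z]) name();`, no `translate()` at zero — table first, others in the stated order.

table();
translate([0, 0, 700]) bookshelf();
translate([-356, 0, 0]) stool();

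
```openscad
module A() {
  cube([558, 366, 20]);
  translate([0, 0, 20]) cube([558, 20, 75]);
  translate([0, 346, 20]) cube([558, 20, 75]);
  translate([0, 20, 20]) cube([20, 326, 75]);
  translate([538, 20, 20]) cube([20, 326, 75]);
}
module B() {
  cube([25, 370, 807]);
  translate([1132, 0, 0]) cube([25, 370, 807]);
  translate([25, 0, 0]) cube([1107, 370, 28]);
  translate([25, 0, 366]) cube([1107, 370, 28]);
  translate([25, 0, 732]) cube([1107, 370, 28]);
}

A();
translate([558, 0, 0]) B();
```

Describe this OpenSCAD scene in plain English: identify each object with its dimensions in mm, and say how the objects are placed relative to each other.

A is an open storage box with external size 558×366×95 mm and wall thickness 20 mm (the base is also 20 mm thick). The base covers the whole footprint; the four walls stand on the base, with the y-facing walls full-width and the x-facing walls fitting between their inner faces.

B is an open bookshelf. Two side panels, each 25 mm thick, 370 mm deep and 807 mm tall, stand 1157 mm apart (outside-to-outside). Between them sit 3 shelves, each 28 mm thick and 370 mm deep, spanning the full gap between the sides. The bottom shelf rests on the floor (its underside at z = 0) and the clear gap between one shelf's top and the next shelf's underside is 338 mm.

The bookshelf is against the open box's +x side, with their −y faces flush.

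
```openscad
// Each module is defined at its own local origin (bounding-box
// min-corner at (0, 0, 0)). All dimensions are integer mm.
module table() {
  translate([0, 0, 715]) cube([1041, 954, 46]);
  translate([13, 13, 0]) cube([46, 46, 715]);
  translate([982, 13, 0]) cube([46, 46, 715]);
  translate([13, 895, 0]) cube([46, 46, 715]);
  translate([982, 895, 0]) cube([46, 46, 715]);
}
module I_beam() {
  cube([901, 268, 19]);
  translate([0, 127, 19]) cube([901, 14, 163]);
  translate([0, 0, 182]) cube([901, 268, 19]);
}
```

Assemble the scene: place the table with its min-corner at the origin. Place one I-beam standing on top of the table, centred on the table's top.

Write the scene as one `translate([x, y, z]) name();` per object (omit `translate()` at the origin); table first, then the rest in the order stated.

table();
translate([70, 343, 761]) I_beam();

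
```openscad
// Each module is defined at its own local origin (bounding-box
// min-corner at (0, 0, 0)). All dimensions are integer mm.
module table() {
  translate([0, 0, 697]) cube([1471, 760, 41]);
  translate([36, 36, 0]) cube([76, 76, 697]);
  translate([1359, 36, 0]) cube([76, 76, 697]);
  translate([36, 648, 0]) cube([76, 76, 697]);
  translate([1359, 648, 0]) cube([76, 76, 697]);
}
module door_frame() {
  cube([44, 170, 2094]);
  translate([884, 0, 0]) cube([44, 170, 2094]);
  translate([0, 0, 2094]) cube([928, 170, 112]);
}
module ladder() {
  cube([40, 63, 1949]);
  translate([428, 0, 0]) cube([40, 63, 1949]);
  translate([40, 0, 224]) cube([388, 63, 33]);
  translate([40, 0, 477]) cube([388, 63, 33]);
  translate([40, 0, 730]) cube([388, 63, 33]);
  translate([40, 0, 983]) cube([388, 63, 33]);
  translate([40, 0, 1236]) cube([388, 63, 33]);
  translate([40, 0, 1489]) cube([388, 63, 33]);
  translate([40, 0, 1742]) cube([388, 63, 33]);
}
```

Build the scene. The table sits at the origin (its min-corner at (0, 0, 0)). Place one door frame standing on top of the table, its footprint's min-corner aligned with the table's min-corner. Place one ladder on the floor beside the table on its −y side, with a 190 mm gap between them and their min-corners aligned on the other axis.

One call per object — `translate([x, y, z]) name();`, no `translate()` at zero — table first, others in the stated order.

table();
translate([0, 0, 738]) door_frame();
translate([0, -253, 0]) ladder();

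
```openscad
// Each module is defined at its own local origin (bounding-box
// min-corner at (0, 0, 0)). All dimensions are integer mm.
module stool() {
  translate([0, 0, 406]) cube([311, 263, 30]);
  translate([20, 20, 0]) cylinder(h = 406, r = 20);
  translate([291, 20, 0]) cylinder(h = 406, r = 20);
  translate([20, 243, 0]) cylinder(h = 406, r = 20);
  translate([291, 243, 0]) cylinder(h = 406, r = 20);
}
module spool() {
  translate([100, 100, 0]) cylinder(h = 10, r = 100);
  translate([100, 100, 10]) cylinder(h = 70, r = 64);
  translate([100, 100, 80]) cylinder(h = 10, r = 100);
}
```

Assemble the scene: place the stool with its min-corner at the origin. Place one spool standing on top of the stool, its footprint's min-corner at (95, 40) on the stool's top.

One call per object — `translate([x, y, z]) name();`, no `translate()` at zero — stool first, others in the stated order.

stool();
translate([95, 40, 436]) spool();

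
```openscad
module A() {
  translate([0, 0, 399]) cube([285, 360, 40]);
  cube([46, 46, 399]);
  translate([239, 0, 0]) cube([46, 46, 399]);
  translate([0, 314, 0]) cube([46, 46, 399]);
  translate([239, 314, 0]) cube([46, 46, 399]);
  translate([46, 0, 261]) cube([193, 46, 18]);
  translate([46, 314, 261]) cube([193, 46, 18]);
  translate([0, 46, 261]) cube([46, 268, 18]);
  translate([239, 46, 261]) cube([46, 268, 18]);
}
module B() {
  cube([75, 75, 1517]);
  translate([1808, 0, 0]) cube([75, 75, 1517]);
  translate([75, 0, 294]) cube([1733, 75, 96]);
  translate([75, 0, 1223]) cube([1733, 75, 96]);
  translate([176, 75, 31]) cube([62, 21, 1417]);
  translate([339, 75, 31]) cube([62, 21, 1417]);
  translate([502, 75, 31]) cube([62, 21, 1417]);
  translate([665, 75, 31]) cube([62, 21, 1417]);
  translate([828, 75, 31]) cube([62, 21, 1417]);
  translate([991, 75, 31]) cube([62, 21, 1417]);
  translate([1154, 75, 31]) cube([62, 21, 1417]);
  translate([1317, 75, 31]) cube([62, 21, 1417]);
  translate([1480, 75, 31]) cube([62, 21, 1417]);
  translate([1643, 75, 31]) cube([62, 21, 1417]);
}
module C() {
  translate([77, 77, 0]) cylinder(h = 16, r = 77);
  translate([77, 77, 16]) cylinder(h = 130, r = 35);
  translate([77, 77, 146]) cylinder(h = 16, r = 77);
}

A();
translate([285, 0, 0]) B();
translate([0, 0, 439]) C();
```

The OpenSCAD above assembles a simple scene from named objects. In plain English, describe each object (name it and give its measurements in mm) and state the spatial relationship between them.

A is a four-legged stool. The seat is 285×360 mm, 40 mm thick, top at z = 439 mm. It stands on four square legs, each 46×46 mm in cross-section, from z = 0 to the seat underside, each flush with a corner of the seat. Four stretchers, 46 mm wide and 18 mm tall, connect adjacent legs with their undersides at z = 261 mm, each running between the inner faces of the legs it joins and aligned with the legs' outer faces on the other axis.

B is a fence section. Two 75×75 mm posts, 1517 mm tall, stand on the floor with a clear span of 1733 mm between their inner faces. Two horizontal rails of 75×96 mm section span the gap between the posts with their undersides at z = 294 mm and z = 1223 mm, flush with the posts' −y face. 10 pickets, each 62 mm wide, 21 mm thick and 1417 mm tall, are fixed to the +y face of the rails with their bottoms at z = 31 mm, evenly spaced across the span with equal gaps (rounded down to the nearest mm) at the −x end and between each pair — any rounding remainder accumulates at the +x end.

C is a spool: two coaxial disc flanges of radius 77 mm and thickness 16 mm, joined by a core cylinder of radius 35 mm and height 130 mm. The lower flange rests on z = 0 and the three cylinders share a vertical axis.

The fence section is against the stool's +x side, with their −y faces flush. The spool is on top of the stool.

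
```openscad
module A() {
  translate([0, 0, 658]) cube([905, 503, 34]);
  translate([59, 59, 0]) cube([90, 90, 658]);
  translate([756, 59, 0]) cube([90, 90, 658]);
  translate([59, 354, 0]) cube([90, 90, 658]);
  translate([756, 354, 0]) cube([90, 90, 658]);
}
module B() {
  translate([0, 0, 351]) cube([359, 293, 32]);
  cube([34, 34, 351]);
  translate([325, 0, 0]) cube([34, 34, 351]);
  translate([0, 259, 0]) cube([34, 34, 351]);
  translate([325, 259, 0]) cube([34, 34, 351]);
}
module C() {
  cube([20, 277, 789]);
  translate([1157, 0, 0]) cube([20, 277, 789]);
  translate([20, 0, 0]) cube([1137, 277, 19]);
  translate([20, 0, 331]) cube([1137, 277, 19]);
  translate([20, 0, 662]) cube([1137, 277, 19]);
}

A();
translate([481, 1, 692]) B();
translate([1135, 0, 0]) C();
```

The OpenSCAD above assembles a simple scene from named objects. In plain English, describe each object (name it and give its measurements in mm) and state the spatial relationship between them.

A is a table with a 905×503 mm rectangular top, 34 mm thick, top surface at z = 692 mm, supported by four 90×90 mm square legs, each inset 59 mm from the nearest pair of top edges, running from the floor.

B is a four-legged stool. The seat is a 359×293×32 mm slab whose top surface is at z = 383 mm; four square legs, each 34×34 mm in cross-section, run from the floor (z = 0) to the underside of the seat, each flush with a corner of the seat.

C is an open bookshelf. Two side panels, each 20 mm thick, 277 mm deep and 789 mm tall, stand 1177 mm apart (outside-to-outside). Between them sit 3 shelves, each 19 mm thick and 277 mm deep, spanning the full gap between the sides. The bottom shelf rests on the floor (its underside at z = 0) and the clear gap between one shelf's top and the next shelf's underside is 312 mm.

The stool is on top of the table. The bookshelf is on the floor beside the table on its +x side.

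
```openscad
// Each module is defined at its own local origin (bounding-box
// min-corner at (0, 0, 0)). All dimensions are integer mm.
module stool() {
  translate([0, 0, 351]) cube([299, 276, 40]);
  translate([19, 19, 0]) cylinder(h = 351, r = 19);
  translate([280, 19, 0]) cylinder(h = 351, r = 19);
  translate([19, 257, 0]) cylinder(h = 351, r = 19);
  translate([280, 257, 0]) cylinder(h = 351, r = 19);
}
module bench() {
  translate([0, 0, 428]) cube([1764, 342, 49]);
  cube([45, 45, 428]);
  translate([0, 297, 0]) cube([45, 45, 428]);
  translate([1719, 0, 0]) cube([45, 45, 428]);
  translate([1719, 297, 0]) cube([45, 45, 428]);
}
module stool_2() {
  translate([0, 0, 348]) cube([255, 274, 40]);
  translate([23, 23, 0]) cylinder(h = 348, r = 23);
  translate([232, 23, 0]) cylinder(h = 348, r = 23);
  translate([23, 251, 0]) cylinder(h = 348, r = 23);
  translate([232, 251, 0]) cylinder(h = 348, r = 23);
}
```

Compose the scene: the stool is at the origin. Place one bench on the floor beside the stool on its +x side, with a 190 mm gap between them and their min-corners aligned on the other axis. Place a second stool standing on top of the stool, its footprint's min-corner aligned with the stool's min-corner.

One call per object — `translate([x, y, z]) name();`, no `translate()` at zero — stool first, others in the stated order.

stool();
translate([489, 0, 0]) bench();
translate([0, 0, 391]) stool_2();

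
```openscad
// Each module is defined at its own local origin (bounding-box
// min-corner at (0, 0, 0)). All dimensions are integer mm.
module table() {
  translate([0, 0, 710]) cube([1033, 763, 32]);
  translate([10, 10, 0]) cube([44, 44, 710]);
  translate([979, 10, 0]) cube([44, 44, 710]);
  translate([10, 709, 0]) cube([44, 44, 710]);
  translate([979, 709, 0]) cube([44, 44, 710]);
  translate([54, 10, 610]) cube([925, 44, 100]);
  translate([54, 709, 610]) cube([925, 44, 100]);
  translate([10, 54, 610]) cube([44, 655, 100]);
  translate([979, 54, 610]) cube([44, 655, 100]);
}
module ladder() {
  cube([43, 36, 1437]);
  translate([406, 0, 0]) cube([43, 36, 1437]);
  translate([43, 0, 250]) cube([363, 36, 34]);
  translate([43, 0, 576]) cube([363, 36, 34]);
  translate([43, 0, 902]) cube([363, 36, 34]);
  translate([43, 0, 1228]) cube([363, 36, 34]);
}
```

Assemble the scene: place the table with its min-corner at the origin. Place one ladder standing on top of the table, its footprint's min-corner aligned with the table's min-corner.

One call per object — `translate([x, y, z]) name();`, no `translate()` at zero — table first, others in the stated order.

table();
translate([0, 0, 742]) ladder();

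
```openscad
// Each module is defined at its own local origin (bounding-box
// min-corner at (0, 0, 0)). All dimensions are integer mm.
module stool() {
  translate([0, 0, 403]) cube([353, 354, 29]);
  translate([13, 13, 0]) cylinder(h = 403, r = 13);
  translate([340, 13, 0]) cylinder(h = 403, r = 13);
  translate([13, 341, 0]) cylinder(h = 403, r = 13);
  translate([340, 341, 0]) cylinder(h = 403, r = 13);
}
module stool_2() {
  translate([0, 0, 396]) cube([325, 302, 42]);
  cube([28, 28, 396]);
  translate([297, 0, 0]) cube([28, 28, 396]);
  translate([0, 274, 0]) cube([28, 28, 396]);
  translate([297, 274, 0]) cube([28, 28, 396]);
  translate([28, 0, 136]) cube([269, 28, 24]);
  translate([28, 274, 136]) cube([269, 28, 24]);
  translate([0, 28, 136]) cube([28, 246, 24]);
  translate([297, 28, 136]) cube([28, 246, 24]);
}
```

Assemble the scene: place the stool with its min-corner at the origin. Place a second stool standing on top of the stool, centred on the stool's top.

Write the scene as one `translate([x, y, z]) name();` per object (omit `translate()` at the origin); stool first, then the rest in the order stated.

stool();
translate([14, 26, 432]) stool_2();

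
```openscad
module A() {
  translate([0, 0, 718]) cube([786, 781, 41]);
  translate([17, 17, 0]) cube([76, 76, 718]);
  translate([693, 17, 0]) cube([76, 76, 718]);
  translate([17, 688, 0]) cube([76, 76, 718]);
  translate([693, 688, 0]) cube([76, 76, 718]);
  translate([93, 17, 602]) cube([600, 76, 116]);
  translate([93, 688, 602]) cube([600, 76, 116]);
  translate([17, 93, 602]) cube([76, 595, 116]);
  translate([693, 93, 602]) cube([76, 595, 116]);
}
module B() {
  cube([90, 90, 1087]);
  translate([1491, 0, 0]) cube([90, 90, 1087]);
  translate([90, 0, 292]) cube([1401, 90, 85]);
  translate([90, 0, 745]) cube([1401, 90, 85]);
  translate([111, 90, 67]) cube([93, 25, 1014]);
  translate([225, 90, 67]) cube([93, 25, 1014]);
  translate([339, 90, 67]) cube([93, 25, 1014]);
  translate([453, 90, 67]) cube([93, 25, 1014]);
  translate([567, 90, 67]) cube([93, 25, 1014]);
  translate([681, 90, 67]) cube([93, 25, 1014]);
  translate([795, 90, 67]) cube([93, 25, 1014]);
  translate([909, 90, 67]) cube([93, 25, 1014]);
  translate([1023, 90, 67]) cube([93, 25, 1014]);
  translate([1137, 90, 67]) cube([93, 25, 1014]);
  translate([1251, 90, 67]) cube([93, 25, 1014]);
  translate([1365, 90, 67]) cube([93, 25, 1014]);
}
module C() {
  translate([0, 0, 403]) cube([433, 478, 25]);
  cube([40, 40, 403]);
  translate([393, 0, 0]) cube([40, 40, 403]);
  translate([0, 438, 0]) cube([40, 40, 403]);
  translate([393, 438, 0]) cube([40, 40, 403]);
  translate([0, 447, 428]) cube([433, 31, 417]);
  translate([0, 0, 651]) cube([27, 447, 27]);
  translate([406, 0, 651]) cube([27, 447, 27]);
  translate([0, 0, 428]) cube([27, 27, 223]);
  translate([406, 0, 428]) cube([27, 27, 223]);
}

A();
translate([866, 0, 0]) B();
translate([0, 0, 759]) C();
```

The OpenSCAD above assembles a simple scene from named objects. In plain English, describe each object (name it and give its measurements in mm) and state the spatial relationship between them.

A is a table with a 786×781 mm rectangular top, 41 mm thick, top surface at z = 759 mm, supported by four 76×76 mm square legs, each inset 17 mm from the nearest pair of top edges, running from the floor. Four apron rails, 76 mm thick and 116 mm tall, run between adjacent legs with their top edges flush with the underside of the top and their outer faces flush with the legs' outer faces.

B is a fence section. Two 90×90 mm posts, 1087 mm tall, stand on the floor with a clear span of 1401 mm between their inner faces. Two horizontal rails of 90×85 mm section span the gap between the posts with their undersides at z = 292 mm and z = 745 mm, flush with the posts' −y face. 12 pickets, each 93 mm wide, 25 mm thick and 1014 mm tall, are fixed to the +y face of the rails with their bottoms at z = 67 mm, evenly spaced across the span with equal gaps (rounded down to the nearest mm) at the −x end and between each pair — any rounding remainder accumulates at the +x end.

C is a chair. The seat is a 433×478×25 mm slab with its top at z = 428 mm, on four 40×40 mm corner legs (flush with the seat edges, standing on z = 0). A flat backrest 31 mm thick, 417 mm tall, spans the full seat width and rises from the seat top along its +y edge, rear face flush with the rear of the seat. Two armrests of 27×27 mm section run along each side from the seat's front edge to the front of the backrest, top faces 250 mm above the seat top and outer faces flush with the seat's x-edges; a 27×27 mm post under the front of each armrest stands on the seat at the front corner.

The fence section is on the floor beside the table on its +x side. The chair is on top of the table.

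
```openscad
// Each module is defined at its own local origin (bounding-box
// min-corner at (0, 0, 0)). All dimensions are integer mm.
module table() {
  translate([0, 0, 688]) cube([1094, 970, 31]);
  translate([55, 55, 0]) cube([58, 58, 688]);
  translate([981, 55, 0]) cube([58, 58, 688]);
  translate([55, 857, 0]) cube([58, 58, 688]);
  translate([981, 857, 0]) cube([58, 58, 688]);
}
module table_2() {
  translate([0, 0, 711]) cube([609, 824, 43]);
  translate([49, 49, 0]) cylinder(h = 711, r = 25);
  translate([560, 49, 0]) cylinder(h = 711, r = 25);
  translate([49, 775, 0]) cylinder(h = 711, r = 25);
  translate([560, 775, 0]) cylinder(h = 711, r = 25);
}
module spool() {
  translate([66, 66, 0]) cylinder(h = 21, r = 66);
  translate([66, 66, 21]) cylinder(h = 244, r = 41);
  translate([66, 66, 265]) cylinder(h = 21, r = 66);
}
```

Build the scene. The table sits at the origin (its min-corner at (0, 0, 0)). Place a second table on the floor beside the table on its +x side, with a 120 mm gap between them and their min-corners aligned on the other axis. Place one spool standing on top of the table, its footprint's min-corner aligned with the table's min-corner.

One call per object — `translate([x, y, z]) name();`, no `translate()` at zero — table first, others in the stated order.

table();
translate([1214, 0, 0]) table_2();
translate([0, 0, 719]) spool();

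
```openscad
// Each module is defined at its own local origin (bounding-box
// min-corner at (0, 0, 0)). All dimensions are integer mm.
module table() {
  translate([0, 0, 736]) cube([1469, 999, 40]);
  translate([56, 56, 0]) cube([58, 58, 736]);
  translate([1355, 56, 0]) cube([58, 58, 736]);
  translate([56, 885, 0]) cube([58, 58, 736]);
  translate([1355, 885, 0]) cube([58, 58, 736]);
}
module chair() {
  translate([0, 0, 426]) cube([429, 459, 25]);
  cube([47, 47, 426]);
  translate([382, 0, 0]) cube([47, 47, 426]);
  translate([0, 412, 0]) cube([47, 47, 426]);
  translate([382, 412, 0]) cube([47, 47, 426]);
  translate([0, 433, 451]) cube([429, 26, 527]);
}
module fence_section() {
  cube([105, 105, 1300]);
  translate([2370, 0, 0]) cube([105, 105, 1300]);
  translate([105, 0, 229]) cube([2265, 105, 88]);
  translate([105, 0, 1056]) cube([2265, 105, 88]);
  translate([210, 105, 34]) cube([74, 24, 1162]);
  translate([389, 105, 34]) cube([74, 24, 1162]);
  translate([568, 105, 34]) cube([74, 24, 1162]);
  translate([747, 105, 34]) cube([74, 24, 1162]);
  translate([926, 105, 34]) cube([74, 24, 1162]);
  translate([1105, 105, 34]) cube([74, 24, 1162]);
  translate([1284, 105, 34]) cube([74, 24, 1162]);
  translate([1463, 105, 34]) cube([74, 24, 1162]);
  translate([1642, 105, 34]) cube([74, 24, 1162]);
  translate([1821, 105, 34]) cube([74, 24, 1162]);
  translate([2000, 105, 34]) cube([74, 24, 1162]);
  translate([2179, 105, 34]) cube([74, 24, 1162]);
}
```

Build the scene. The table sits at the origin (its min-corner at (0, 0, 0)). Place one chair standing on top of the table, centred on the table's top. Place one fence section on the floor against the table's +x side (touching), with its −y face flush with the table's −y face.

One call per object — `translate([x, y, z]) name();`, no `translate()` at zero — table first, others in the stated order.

table();
translate([520, 270, 776]) chair();
translate([1469, 0, 0]) fence_section();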